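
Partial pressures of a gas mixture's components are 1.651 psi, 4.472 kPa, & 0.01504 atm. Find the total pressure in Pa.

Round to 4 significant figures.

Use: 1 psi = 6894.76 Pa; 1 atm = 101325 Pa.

1.651 psi × 6894.76 → 11383.2 Pa
4.472 kPa × 1000 → 4472 Pa
0.01504 atm × 101325 → 1523.93 Pa
Total: 11383.2 + 4472 + 1523.93 = 17379.1 Pa

1.738×10⁴ Pa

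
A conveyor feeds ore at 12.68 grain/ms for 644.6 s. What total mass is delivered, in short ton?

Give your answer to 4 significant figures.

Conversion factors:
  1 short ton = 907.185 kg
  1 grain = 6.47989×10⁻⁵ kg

12.68 grain/ms → 0.82165 kg/s
m = ṁ × t = 0.82165 × 644.6 = 529.636 kg
In short ton: 529.636 / 907.185 = 0.583824 short ton

0.5838 short ton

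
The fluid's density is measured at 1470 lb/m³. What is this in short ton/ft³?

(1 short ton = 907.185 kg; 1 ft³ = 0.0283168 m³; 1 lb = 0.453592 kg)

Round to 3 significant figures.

0.0208 short ton/ft³

1470 lb/m³ × 0.453592 kg/lb = 666.78 kg/m³
666.78 kg/m³ ÷ 907.185 kg/short ton × 0.0283168 m³/ft³ = 0.0208128 short ton/ft³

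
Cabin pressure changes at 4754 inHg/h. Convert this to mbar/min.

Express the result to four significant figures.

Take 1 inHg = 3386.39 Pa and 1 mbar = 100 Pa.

2683 mbar/min

4754 inHg/h × 3386.39 Pa/inHg ÷ 3600 s/h = 4471.92 Pa/s
4471.92 Pa/s ÷ 100 Pa/mbar × 60 s/min = 2683.15 mbar/min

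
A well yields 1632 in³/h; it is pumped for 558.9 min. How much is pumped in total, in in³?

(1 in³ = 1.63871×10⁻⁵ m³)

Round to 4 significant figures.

1.520×10⁴ in³

1632 in³/h → 7.42882×10⁻⁶ m³/s
558.9 min → 33534 s
V = Q × t = 7.42882×10⁻⁶ × 33534 = 0.249118 m³
In in³: 0.249118 / 1.63871×10⁻⁵ = 15202.1 in³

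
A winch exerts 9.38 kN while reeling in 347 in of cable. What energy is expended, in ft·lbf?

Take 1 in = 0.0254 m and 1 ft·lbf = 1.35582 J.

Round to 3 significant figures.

6.10×10⁴ ft·lbf

9.38 kN × 1000 → 9380 N
347 in × 0.0254 → 8.8138 m
W = F × d = 9380 N × 8.8138 m = 82673.4 J
82673.4 J ÷ (1.35582 J/ft·lbf) = 60976.7 ft·lbf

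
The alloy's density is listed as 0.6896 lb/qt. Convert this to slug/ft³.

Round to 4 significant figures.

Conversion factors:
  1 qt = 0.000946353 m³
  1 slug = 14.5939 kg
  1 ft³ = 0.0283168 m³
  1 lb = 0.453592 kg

0.6896 lb/qt × 0.453592 kg/lb ÷ 0.000946353 m³/qt = 330.529 kg/m³
330.529 kg/m³ ÷ 14.5939 kg/slug × 0.0283168 m³/ft³ = 0.641331 slug/ft³

0.6413 slug/ft³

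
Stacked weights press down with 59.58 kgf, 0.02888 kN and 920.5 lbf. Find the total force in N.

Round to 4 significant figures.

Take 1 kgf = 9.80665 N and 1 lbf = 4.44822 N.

4708 N

59.58 kgf × 9.80665 → 584.28 N
0.02888 kN × 1000 → 28.88 N
920.5 lbf × 4.44822 → 4094.59 N
Sum: 584.28 + 28.88 + 4094.59 = 4707.75 N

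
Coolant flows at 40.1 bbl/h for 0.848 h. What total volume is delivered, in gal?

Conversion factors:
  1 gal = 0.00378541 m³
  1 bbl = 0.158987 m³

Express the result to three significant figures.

1430 gal

40.1 bbl/h → 0.00177094 m³/s
0.848 h → 3052.8 s
V = Q × t = 0.00177094 × 3052.8 = 5.40633 m³
In gal: 5.40633 / 0.00378541 = 1428.2 gal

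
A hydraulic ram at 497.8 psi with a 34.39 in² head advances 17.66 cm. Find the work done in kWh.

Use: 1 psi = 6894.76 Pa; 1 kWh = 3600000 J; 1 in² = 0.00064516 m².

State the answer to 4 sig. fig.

497.8 psi → 3.43221×10⁶ Pa
34.39 in² → 0.0221871 m²
F = P × A = 3.43221×10⁶ × 0.0221871 = 76150.8 N
17.66 cm → 0.1766 m
W = F × d = 76150.8 × 0.1766 = 13448.2 J
In kWh: 13448.2 / 3600000 = 0.00373561 kWh

0.003736 kWh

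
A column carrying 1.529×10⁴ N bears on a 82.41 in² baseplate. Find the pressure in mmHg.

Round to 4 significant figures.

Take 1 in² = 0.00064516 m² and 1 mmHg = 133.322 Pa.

82.41 in² × 0.00064516 → 0.0531676 m²
P = F / A = 15290 N / 0.0531676 m² = 287581 Pa
287581 Pa ÷ (133.322 Pa/mmHg) = 2157.04 mmHg

2157 mmHg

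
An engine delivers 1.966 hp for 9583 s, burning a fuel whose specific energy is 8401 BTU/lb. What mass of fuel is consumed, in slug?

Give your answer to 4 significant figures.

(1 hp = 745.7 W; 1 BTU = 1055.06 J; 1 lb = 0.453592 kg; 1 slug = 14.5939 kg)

1.966 hp → 1466.05 W
E = P × t = 1466.05 × 9583 = 1.40492×10⁷ J
8401 BTU/lb → 1.95408×10⁷ J/kg
m = E / e_s = 1.40492×10⁷ / 1.95408×10⁷ = 0.718967 kg
In slug: 0.718967 / 14.5939 = 0.0492649 slug

0.04926 slug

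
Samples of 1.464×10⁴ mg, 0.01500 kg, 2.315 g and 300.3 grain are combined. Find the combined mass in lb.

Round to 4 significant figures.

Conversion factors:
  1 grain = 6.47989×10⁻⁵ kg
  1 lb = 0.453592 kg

0.1133 lb

1.464×10⁴ mg × 10⁻⁶ = 0.01464 kg
0.01500 kg (already kg)
2.315 g × 0.001 = 0.002315 kg
300.3 grain × 6.47989×10⁻⁵ = 0.0194591 kg
Combined: 0.01464 + 0.015 + 0.002315 + 0.0194591 = 0.0514141 kg
In lb: 0.0514141 / 0.453592 = 0.113349 lb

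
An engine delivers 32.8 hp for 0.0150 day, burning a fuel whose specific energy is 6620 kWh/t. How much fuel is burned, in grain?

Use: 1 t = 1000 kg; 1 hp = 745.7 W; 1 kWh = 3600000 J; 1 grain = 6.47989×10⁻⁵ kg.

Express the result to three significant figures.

2.05×10⁴ grain

32.8 hp → 24459 W
0.0150 day → 1296 s
E = P × t = 24459 × 1296 = 3.16989×10⁷ J
6620 kWh/t → 2.3832×10⁷ J/kg
m = E / e_s = 3.16989×10⁷ / 2.3832×10⁷ = 1.3301 kg
In grain: 1.3301 / 6.47989×10⁻⁵ = 20526.6 grain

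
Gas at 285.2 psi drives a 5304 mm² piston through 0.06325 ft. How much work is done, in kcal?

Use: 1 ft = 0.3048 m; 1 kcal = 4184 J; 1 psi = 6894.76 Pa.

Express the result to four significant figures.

285.2 psi → 1.96639×10⁶ Pa
5304 mm² → 0.005304 m²
F = P × A = 1.96639×10⁶ × 0.005304 = 10429.7 N
0.06325 ft → 0.0192786 m
W = F × d = 10429.7 × 0.0192786 = 201.07 J
In kcal: 201.07 / 4184 = 0.0480569 kcal

0.04806 kcal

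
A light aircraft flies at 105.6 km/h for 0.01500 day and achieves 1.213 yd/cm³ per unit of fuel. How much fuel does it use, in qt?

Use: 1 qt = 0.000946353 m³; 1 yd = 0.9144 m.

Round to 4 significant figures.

105.6 km/h → 29.3333 m/s
0.01500 day → 1296 s
d = v × t = 29.3333 × 1296 = 38016 m
1.213 yd/cm³ → 1.10917×10⁶ m/m³
V = d / (distance per unit fuel) = 38016 / 1.10917×10⁶ = 0.0342743 m³
In qt: 0.0342743 / 0.000946353 = 36.2172 qt

36.22 qt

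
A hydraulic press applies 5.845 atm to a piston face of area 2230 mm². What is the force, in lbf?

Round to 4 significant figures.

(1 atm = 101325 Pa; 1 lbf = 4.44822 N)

5.845 atm × 101325 → 592245 Pa
2230 mm² × 10⁻⁶ → 0.00223 m²
F = P × A = 592245 Pa × 0.00223 m² = 1320.71 N
1320.71 N ÷ (4.44822 N/lbf) = 296.908 lbf

296.9 lbf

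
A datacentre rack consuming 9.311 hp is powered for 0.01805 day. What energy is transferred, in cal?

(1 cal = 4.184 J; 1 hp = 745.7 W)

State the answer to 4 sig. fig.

9.311 hp × 745.7 = 6943.21 W
0.01805 day × 86400 = 1559.52 s
E = P × t = 6943.21 W × 1559.52 s = 1.08281×10⁷ J
1.08281×10⁷ J ÷ (4.184 J/cal) = 2.58798×10⁶ cal

2.588×10⁶ cal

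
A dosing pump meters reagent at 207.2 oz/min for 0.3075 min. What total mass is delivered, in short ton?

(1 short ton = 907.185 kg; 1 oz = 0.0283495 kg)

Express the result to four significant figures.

0.001991 short ton

207.2 oz/min → 0.0979003 kg/s
0.3075 min → 18.45 s
m = ṁ × t = 0.0979003 × 18.45 = 1.80626 kg
In short ton: 1.80626 / 907.185 = 0.00199106 short ton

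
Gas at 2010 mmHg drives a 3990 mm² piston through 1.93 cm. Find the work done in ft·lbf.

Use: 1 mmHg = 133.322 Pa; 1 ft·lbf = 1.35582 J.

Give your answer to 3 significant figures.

2010 mmHg → 267977 Pa
3990 mm² → 0.00399 m²
F = P × A = 267977 × 0.00399 = 1069.23 N
1.93 cm → 0.0193 m
W = F × d = 1069.23 × 0.0193 = 20.6361 J
In ft·lbf: 20.6361 / 1.35582 = 15.2204 ft·lbf

15.2 ft·lbf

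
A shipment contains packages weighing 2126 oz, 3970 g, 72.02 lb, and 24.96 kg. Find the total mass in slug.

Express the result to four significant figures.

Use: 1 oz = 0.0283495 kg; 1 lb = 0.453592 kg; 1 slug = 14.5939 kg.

8.351 slug

2126 oz × 0.0283495 = 60.271 kg
3970 g × 0.001 = 3.97 kg
72.02 lb × 0.453592 = 32.6677 kg
24.96 kg (already kg)
Total: 60.271 + 3.97 + 32.6677 + 24.96 = 121.869 kg
In slug: 121.869 / 14.5939 = 8.35068 slug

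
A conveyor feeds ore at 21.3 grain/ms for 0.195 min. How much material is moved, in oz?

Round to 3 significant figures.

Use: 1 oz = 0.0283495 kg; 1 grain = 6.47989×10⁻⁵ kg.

21.3 grain/ms → 1.38022 kg/s
0.195 min → 11.7 s
m = ṁ × t = 1.38022 × 11.7 = 16.1486 kg
In oz: 16.1486 / 0.0283495 = 569.626 oz

570 oz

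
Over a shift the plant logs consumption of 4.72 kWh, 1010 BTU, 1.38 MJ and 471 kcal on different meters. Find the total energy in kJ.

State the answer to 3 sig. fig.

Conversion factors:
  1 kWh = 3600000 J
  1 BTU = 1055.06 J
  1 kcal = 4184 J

2.14×10⁴ kJ

4.72 kWh × 3600000 = 1.6992×10⁷ J
1010 BTU × 1055.06 = 1.06561×10⁶ J
1.38 MJ × 1000000 = 1.38×10⁶ J
471 kcal × 4184 = 1.97066×10⁶ J
Sum: 1.6992×10⁷ + 1.06561×10⁶ + 1.38×10⁶ + 1.97066×10⁶ = 2.14083×10⁷ J
In kJ: 2.14083×10⁷ / 1000 = 21408.3 kJ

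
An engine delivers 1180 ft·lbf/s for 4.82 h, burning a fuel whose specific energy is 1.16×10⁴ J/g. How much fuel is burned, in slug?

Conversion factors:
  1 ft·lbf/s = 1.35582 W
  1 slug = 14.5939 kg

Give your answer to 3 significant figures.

1180 ft·lbf/s → 1599.87 W
4.82 h → 17352 s
E = P × t = 1599.87 × 17352 = 2.77609×10⁷ J
1.16×10⁴ J/g → 1.16×10⁷ J/kg
m = E / e_s = 2.77609×10⁷ / 1.16×10⁷ = 2.39318 kg
In slug: 2.39318 / 14.5939 = 0.163985 slug

0.164 slug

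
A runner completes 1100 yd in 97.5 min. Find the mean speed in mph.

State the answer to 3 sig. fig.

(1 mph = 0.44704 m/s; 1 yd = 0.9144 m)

1100 yd × 0.9144 = 1005.84 m
97.5 min × 60 = 5850 s
v = d / t = 1005.84 m / 5850 s = 0.171938 m/s
0.171938 m/s ÷ (0.44704 m/s/mph) = 0.384614 mph

0.385 mph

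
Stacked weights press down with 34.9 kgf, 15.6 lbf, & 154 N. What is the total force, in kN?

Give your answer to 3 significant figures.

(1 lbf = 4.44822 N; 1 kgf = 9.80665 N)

0.566 kN

34.9 kgf × 9.80665 = 342.252 N
15.6 lbf × 4.44822 = 69.3922 N
154 N (already N)
Sum: 342.252 + 69.3922 + 154 = 565.644 N
In kN: 565.644 / 1000 = 0.565644 kN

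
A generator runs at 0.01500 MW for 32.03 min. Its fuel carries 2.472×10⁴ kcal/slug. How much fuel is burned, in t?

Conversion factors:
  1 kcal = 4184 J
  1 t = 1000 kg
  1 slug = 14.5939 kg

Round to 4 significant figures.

0.01500 MW → 15000 W
32.03 min → 1921.8 s
E = P × t = 15000 × 1921.8 = 2.8827×10⁷ J
2.472×10⁴ kcal/slug → 7.0871×10⁶ J/kg
m = E / e_s = 2.8827×10⁷ / 7.0871×10⁶ = 4.06753 kg
In t: 4.06753 / 1000 = 0.00406753 t

0.004068 t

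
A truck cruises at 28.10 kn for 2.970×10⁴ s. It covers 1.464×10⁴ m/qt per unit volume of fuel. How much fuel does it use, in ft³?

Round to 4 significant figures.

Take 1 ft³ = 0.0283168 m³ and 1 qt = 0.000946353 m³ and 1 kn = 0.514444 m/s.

0.9801 ft³

28.10 kn → 14.4559 m/s
d = v × t = 14.4559 × 29700 = 429340 m
1.464×10⁴ m/qt → 1.54699×10⁷ m/m³
V = d / (distance per unit fuel) = 429340 / 1.54699×10⁷ = 0.0277532 m³
In ft³: 0.0277532 / 0.0283168 = 0.980097 ft³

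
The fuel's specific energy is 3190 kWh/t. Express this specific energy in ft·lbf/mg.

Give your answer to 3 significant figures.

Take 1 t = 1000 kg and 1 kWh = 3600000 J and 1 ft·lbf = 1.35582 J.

8.47 ft·lbf/mg

3190 kWh/t × 3600000 J/kWh ÷ 1000 kg/t = 1.1484×10⁷ J/kg
1.1484×10⁷ J/kg ÷ 1.35582 J/ft·lbf × 10⁻⁶ kg/mg = 8.47015 ft·lbf/mg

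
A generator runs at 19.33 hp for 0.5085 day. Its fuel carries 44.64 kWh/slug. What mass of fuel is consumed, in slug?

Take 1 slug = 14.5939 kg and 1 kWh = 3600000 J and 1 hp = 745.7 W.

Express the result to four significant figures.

3.941 slug

19.33 hp → 14414.4 W
0.5085 day → 43934.4 s
E = P × t = 14414.4 × 43934.4 = 6.33288×10⁸ J
44.64 kWh/slug → 1.10117×10⁷ J/kg
m = E / e_s = 6.33288×10⁸ / 1.10117×10⁷ = 57.5105 kg
In slug: 57.5105 / 14.5939 = 3.94072 slug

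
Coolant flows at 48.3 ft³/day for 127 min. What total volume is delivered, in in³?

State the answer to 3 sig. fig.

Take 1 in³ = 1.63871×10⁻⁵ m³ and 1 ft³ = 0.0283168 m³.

7360 in³

48.3 ft³/day → 1.58299×10⁻⁵ m³/s
127 min → 7620 s
V = Q × t = 1.58299×10⁻⁵ × 7620 = 0.120624 m³
In in³: 0.120624 / 1.63871×10⁻⁵ = 7360.91 in³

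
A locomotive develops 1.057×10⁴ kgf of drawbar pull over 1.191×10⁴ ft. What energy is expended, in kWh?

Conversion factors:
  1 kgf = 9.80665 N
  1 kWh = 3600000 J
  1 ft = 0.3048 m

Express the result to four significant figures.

1.057×10⁴ kgf × 9.80665 = 103656 N
1.191×10⁴ ft × 0.3048 = 3630.17 m
W = F × d = 103656 N × 3630.17 m = 3.76289×10⁸ J
3.76289×10⁸ J ÷ (3600000 J/kWh) = 104.525 kWh

104.5 kWh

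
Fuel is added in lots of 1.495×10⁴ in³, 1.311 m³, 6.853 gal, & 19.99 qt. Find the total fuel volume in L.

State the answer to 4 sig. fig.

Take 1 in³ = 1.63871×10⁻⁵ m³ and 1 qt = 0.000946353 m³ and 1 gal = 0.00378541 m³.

1601 L

1.495×10⁴ in³ × 1.63871×10⁻⁵ = 0.244987 m³
1.311 m³ (already m³)
6.853 gal × 0.00378541 = 0.0259414 m³
19.99 qt × 0.000946353 = 0.0189176 m³
Total: 0.244987 + 1.311 + 0.0259414 + 0.0189176 = 1.60085 m³
In L: 1.60085 / 0.001 = 1600.85 L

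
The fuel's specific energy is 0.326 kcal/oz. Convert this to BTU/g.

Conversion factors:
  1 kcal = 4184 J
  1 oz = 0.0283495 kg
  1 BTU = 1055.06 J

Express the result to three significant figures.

0.326 kcal/oz × 4184 J/kcal ÷ 0.0283495 kg/oz = 48113.2 J/kg
48113.2 J/kg ÷ 1055.06 J/BTU × 0.001 kg/g = 0.0456023 BTU/g

0.0456 BTU/g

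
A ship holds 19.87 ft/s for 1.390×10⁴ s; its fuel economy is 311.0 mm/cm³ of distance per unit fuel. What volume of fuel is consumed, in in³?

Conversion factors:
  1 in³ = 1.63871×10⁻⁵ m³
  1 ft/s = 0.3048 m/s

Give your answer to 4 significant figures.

19.87 ft/s → 6.05638 m/s
d = v × t = 6.05638 × 13900 = 84183.7 m
311.0 mm/cm³ → 311000 m/m³
V = d / (distance per unit fuel) = 84183.7 / 311000 = 0.270687 m³
In in³: 0.270687 / 1.63871×10⁻⁵ = 16518.3 in³

1.652×10⁴ in³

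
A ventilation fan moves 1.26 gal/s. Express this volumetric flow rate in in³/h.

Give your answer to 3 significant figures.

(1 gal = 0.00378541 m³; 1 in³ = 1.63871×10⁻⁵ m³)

1.05×10⁶ in³/h

1.26 gal/s × 0.00378541 m³/gal = 0.00476962 m³/s
0.00476962 m³/s ÷ 1.63871×10⁻⁵ m³/in³ × 3600 s/h = 1.04781×10⁶ in³/h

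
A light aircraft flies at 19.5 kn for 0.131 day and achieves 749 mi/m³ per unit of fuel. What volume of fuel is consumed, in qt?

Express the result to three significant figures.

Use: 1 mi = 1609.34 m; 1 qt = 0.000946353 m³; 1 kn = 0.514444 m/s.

19.5 kn → 10.0317 m/s
0.131 day → 11318.4 s
d = v × t = 10.0317 × 11318.4 = 113543 m
749 mi/m³ → 1.2054×10⁶ m/m³
V = d / (distance per unit fuel) = 113543 / 1.2054×10⁶ = 0.0941953 m³
In qt: 0.0941953 / 0.000946353 = 99.5351 qt

99.5 qt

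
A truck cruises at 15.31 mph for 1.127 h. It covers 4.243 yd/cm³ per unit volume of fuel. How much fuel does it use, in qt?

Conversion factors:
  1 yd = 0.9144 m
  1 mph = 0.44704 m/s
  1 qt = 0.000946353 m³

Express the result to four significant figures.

15.31 mph → 6.84418 m/s
1.127 h → 4057.2 s
d = v × t = 6.84418 × 4057.2 = 27768.2 m
4.243 yd/cm³ → 3.8798×10⁶ m/m³
V = d / (distance per unit fuel) = 27768.2 / 3.8798×10⁶ = 0.00715712 m³
In qt: 0.00715712 / 0.000946353 = 7.56284 qt

7.563 qt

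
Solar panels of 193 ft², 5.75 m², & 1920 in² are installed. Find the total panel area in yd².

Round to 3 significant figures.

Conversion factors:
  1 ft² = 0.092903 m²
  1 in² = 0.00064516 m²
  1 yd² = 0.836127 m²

193 ft² × 0.092903 = 17.9303 m²
5.75 m² (already m²)
1920 in² × 0.00064516 = 1.23871 m²
Combined: 17.9303 + 5.75 + 1.23871 = 24.919 m²
In yd²: 24.919 / 0.836127 = 29.8029 yd²

29.8 yd²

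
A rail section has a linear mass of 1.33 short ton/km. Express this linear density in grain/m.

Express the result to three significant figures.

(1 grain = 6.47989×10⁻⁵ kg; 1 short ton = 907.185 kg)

1.86×10⁴ grain/m

1.33 short ton/km × 907.185 kg/short ton ÷ 1000 m/km = 1.20656 kg/m
1.20656 kg/m ÷ 6.47989×10⁻⁵ kg/grain = 18620.1 grain/m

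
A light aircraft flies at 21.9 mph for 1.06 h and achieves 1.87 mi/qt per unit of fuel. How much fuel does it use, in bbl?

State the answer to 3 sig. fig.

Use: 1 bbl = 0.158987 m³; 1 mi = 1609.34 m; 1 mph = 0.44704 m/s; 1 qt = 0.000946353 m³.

0.0739 bbl

21.9 mph → 9.79018 m/s
1.06 h → 3816 s
d = v × t = 9.79018 × 3816 = 37359.3 m
1.87 mi/qt → 3.18007×10⁶ m/m³
V = d / (distance per unit fuel) = 37359.3 / 3.18007×10⁶ = 0.0117479 m³
In bbl: 0.0117479 / 0.158987 = 0.0738922 bbl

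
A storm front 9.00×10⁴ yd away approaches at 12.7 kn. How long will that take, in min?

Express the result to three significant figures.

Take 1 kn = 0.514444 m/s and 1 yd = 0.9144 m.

210 min

9.00×10⁴ yd × 0.9144 = 82296 m
12.7 kn × 0.514444 = 6.53344 m/s
t = d / v = 82296 m / 6.53344 m/s = 12596.1 s
12596.1 s ÷ (60 s/min) = 209.935 min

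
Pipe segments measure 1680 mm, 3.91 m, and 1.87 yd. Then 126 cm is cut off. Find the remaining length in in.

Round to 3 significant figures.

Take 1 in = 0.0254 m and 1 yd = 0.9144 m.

1680 mm × 0.001 → 1.68 m
3.91 m (already m)
1.87 yd × 0.9144 → 1.70993 m
126 cm × 0.01 → 1.26 m
Net: 1.68 + 3.91 + 1.70993 − 1.26 = 6.03993 m
In in: 6.03993 / 0.0254 = 237.793 in

238 in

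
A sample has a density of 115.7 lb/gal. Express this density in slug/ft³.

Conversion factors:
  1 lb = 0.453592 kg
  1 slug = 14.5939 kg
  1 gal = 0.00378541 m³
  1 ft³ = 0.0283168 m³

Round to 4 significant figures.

26.90 slug/ft³

115.7 lb/gal × 0.453592 kg/lb ÷ 0.00378541 m³/gal = 13863.9 kg/m³
13863.9 kg/m³ ÷ 14.5939 kg/slug × 0.0283168 m³/ft³ = 26.9004 slug/ft³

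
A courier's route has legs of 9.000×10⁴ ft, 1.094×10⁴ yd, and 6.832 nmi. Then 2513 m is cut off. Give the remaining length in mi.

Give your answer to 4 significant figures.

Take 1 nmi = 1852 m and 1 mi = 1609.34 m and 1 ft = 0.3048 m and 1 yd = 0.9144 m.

29.56 mi

9.000×10⁴ ft × 0.3048 = 27432 m
1.094×10⁴ yd × 0.9144 = 10003.5 m
6.832 nmi × 1852 = 12652.9 m
2513 m (already m)
Result: 27432 + 10003.5 + 12652.9 − 2513 = 47575.4 m
In mi: 47575.4 / 1609.34 = 29.5621 mi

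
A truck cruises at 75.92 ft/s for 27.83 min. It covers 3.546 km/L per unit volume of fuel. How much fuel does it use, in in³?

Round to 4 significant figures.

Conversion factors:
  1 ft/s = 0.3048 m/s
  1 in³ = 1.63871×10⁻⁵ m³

665.0 in³

75.92 ft/s → 23.1404 m/s
27.83 min → 1669.8 s
d = v × t = 23.1404 × 1669.8 = 38639.8 m
3.546 km/L → 3.546×10⁶ m/m³
V = d / (distance per unit fuel) = 38639.8 / 3.546×10⁶ = 0.0108967 m³
In in³: 0.0108967 / 1.63871×10⁻⁵ = 664.956 in³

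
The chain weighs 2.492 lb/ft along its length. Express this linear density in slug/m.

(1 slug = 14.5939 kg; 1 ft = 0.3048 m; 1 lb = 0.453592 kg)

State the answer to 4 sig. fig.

2.492 lb/ft × 0.453592 kg/lb ÷ 0.3048 m/ft = 3.7085 kg/m
3.7085 kg/m ÷ 14.5939 kg/slug = 0.254113 slug/m

0.2541 slug/m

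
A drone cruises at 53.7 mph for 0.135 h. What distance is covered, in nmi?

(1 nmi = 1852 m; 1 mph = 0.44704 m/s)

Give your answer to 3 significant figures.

53.7 mph × 0.44704 = 24.006 m/s
0.135 h × 3600 = 486 s
d = v × t = 24.006 m/s × 486 s = 11666.9 m
11666.9 m ÷ (1852 m/nmi) = 6.29962 nmi

6.30 nmi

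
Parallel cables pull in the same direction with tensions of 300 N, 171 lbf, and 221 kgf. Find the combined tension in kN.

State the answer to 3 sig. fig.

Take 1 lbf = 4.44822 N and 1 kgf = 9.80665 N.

300 N (already N)
171 lbf × 4.44822 = 760.646 N
221 kgf × 9.80665 = 2167.27 N
Combined: 300 + 760.646 + 2167.27 = 3227.92 N
In kN: 3227.92 / 1000 = 3.22792 kN

3.23 kN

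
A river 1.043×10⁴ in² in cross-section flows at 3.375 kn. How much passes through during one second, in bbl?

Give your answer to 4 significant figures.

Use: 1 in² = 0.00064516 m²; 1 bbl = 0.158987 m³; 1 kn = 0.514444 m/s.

73.49 bbl

3.375 kn × 0.514444 → 1.73625 m/s
1.043×10⁴ in² × 0.00064516 → 6.72902 m²
V = v × A × t = 1.73625 m/s × 6.72902 m² × 1 s = 11.6833 m³
11.6833 m³ ÷ (0.158987 m³/bbl) = 73.4859 bbl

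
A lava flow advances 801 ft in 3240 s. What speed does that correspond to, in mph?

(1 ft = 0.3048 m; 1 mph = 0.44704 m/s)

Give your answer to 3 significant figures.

801 ft × 0.3048 = 244.145 m
v = d / t = 244.145 m / 3240 s = 0.0753534 m/s
0.0753534 m/s ÷ (0.44704 m/s/mph) = 0.168561 mph

0.169 mph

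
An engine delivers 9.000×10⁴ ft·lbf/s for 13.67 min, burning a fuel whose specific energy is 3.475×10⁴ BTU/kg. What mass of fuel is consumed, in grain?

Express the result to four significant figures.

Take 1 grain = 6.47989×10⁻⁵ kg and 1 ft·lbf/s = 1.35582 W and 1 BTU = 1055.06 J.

9.000×10⁴ ft·lbf/s → 122024 W
13.67 min → 820.2 s
E = P × t = 122024 × 820.2 = 1.00084×10⁸ J
3.475×10⁴ BTU/kg → 3.66633×10⁷ J/kg
m = E / e_s = 1.00084×10⁸ / 3.66633×10⁷ = 2.72981 kg
In grain: 2.72981 / 6.47989×10⁻⁵ = 42127.4 grain

4.213×10⁴ grain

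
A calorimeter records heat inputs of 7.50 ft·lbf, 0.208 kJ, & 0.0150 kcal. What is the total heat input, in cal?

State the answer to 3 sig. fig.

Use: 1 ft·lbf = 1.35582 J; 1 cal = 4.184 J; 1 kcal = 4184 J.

67.1 cal

7.50 ft·lbf × 1.35582 → 10.1686 J
0.208 kJ × 1000 → 208 J
0.0150 kcal × 4184 → 62.76 J
Sum: 10.1686 + 208 + 62.76 = 280.929 J
In cal: 280.929 / 4.184 = 67.1436 cal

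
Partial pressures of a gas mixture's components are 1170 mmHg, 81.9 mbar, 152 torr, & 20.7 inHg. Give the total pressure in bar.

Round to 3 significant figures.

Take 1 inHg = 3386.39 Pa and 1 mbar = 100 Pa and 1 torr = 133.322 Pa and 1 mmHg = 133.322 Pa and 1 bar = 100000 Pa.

1170 mmHg × 133.322 → 155987 Pa
81.9 mbar × 100 → 8190 Pa
152 torr × 133.322 → 20264.9 Pa
20.7 inHg × 3386.39 → 70098.3 Pa
Combined: 155987 + 8190 + 20264.9 + 70098.3 = 254540 Pa
In bar: 254540 / 100000 = 2.5454 bar

2.55 bar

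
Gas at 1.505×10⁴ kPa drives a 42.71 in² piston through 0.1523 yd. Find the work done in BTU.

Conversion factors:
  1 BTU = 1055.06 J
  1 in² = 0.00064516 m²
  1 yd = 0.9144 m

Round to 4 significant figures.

1.505×10⁴ kPa → 1.505×10⁷ Pa
42.71 in² → 0.0275548 m²
F = P × A = 1.505×10⁷ × 0.0275548 = 414700 N
0.1523 yd → 0.139263 m
W = F × d = 414700 × 0.139263 = 57752.4 J
In BTU: 57752.4 / 1055.06 = 54.7385 BTU

54.74 BTU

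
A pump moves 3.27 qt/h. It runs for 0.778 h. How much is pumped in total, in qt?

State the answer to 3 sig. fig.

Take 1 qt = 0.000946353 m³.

3.27 qt/h → 8.59604×10⁻⁷ m³/s
0.778 h → 2800.8 s
V = Q × t = 8.59604×10⁻⁷ × 2800.8 = 0.00240758 m³
In qt: 0.00240758 / 0.000946353 = 2.54406 qt

2.54 qt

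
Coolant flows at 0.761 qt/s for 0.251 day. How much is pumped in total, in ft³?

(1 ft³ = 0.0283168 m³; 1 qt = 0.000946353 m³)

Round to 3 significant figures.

0.761 qt/s → 7.20175×10⁻⁴ m³/s
0.251 day → 21686.4 s
V = Q × t = 7.20175×10⁻⁴ × 21686.4 = 15.618 m³
In ft³: 15.618 / 0.0283168 = 551.545 ft³

552 ft³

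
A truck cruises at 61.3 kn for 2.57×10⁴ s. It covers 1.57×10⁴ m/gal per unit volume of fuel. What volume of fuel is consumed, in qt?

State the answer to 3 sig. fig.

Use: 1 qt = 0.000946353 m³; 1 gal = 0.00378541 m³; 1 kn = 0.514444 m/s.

61.3 kn → 31.5354 m/s
d = v × t = 31.5354 × 25700 = 810460 m
1.57×10⁴ m/gal → 4.1475×10⁶ m/m³
V = d / (distance per unit fuel) = 810460 / 4.1475×10⁶ = 0.195409 m³
In qt: 0.195409 / 0.000946353 = 206.486 qt

206 qt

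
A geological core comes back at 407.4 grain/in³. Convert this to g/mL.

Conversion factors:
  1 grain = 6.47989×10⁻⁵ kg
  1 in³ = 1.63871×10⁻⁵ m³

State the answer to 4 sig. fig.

407.4 grain/in³ × 6.47989×10⁻⁵ kg/grain ÷ 1.63871×10⁻⁵ m³/in³ = 1610.97 kg/m³
1610.97 kg/m³ ÷ 0.001 kg/g × 10⁻⁶ m³/mL = 1.61097 g/mL

1.611 g/mL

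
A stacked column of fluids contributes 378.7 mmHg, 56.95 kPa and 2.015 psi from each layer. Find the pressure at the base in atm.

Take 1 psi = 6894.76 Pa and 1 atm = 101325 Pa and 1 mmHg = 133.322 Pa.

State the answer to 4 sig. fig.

1.197 atm

378.7 mmHg × 133.322 → 50489 Pa
56.95 kPa × 1000 → 56950 Pa
2.015 psi × 6894.76 → 13892.9 Pa
Sum: 50489 + 56950 + 13892.9 = 121332 Pa
In atm: 121332 / 101325 = 1.19745 atm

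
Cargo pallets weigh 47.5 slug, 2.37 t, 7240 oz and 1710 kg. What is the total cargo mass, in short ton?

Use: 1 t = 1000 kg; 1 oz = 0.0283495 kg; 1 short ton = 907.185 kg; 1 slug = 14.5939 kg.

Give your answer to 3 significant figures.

5.49 short ton

47.5 slug × 14.5939 = 693.21 kg
2.37 t × 1000 = 2370 kg
7240 oz × 0.0283495 = 205.25 kg
1710 kg (already kg)
Total: 693.21 + 2370 + 205.25 + 1710 = 4978.46 kg
In short ton: 4978.46 / 907.185 = 5.48781 short ton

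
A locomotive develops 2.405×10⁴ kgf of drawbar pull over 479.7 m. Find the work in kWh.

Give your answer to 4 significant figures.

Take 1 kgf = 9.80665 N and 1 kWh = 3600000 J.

2.405×10⁴ kgf × 9.80665 = 235850 N
W = F × d = 235850 N × 479.7 m = 1.13137×10⁸ J
1.13137×10⁸ J ÷ (3600000 J/kWh) = 31.4269 kWh

31.43 kWh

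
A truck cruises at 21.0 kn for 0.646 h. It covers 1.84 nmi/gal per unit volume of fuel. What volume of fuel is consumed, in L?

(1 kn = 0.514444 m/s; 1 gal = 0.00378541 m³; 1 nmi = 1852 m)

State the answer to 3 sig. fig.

27.9 L

21.0 kn → 10.8033 m/s
0.646 h → 2325.6 s
d = v × t = 10.8033 × 2325.6 = 25124.2 m
1.84 nmi/gal → 900214 m/m³
V = d / (distance per unit fuel) = 25124.2 / 900214 = 0.0279091 m³
In L: 0.0279091 / 0.001 = 27.9091 L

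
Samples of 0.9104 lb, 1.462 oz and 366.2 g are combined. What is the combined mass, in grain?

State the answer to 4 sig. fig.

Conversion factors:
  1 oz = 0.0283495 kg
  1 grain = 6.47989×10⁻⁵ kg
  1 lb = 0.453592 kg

0.9104 lb × 0.453592 = 0.41295 kg
1.462 oz × 0.0283495 = 0.041447 kg
366.2 g × 0.001 = 0.3662 kg
Sum: 0.41295 + 0.041447 + 0.3662 = 0.820597 kg
In grain: 0.820597 / 6.47989×10⁻⁵ = 12663.7 grain

1.266×10⁴ grain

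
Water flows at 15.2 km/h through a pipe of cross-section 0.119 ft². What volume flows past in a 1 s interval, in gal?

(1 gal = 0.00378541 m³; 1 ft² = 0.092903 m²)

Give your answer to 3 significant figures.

12.3 gal

15.2 km/h × (1/3.6) = 4.22222 m/s
0.119 ft² × 0.092903 = 0.0110555 m²
V = v × A × t = 4.22222 m/s × 0.0110555 m² × 1 s = 0.0466788 m³
0.0466788 m³ ÷ (0.00378541 m³/gal) = 12.3312 gal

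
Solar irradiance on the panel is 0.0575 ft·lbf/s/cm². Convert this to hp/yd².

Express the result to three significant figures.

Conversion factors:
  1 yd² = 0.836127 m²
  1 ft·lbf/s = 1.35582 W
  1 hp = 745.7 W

0.0575 ft·lbf/s/cm² × 1.35582 W/ft·lbf/s ÷ 0.0001 m²/cm² = 779.596 W/m²
779.596 W/m² ÷ 745.7 W/hp × 0.836127 m²/yd² = 0.874133 hp/yd²

0.874 hp/yd²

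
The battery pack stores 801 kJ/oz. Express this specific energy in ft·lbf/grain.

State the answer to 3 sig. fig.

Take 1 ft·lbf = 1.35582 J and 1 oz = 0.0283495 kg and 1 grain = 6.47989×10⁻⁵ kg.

1350 ft·lbf/grain

801 kJ/oz × 1000 J/kJ ÷ 0.0283495 kg/oz = 2.82545×10⁷ J/kg
2.82545×10⁷ J/kg ÷ 1.35582 J/ft·lbf × 6.47989×10⁻⁵ kg/grain = 1350.37 ft·lbf/grain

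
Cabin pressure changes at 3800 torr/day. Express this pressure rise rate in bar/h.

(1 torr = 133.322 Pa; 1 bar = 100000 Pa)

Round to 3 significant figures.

3800 torr/day × 133.322 Pa/torr ÷ 86400 s/day = 5.8637 Pa/s
5.8637 Pa/s ÷ 100000 Pa/bar × 3600 s/h = 0.211093 bar/h

0.211 bar/h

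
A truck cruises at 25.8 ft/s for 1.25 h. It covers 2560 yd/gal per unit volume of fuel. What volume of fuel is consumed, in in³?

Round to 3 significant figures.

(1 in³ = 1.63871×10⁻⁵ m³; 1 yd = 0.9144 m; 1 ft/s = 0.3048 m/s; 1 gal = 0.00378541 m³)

3490 in³

25.8 ft/s → 7.86384 m/s
1.25 h → 4500 s
d = v × t = 7.86384 × 4500 = 35387.3 m
2560 yd/gal → 618391 m/m³
V = d / (distance per unit fuel) = 35387.3 / 618391 = 0.0572248 m³
In in³: 0.0572248 / 1.63871×10⁻⁵ = 3492.06 in³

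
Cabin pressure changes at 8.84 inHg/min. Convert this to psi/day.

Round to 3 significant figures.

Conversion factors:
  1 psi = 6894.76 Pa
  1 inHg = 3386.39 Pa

6250 psi/day

8.84 inHg/min × 3386.39 Pa/inHg ÷ 60 s/min = 498.928 Pa/s
498.928 Pa/s ÷ 6894.76 Pa/psi × 86400 s/day = 6252.19 psi/day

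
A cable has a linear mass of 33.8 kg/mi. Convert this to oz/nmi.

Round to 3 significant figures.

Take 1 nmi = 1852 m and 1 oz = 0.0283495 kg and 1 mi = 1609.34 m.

1370 oz/nmi

33.8 kg/mi ÷ 1609.34 m/mi = 0.0210024 kg/m
0.0210024 kg/m ÷ 0.0283495 kg/oz × 1852 m/nmi = 1372.03 oz/nmi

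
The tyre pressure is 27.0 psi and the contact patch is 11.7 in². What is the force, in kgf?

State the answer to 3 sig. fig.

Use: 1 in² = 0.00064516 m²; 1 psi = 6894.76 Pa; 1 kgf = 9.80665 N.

143 kgf

27.0 psi × 6894.76 = 186159 Pa
11.7 in² × 0.00064516 = 0.00754837 m²
F = P × A = 186159 Pa × 0.00754837 m² = 1405.2 N
1405.2 N ÷ (9.80665 N/kgf) = 143.291 kgf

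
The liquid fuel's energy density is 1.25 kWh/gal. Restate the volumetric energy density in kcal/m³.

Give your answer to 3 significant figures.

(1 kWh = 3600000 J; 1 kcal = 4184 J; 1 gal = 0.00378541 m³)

2.84×10⁵ kcal/m³

1.25 kWh/gal × 3600000 J/kWh ÷ 0.00378541 m³/gal = 1.18877×10⁹ J/m³
1.18877×10⁹ J/m³ ÷ 4184 J/kcal = 284123 kcal/m³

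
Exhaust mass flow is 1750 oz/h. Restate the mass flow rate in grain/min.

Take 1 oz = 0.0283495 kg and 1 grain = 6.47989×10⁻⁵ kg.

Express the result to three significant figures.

1.28×10⁴ grain/min

1750 oz/h × 0.0283495 kg/oz ÷ 3600 s/h = 0.013781 kg/s
0.013781 kg/s ÷ 6.47989×10⁻⁵ kg/grain × 60 s/min = 12760.4 grain/min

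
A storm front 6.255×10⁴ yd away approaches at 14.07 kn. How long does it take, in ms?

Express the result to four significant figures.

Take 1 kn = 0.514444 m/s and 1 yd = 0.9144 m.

7.902×10⁶ ms

6.255×10⁴ yd × 0.9144 = 57195.7 m
14.07 kn × 0.514444 = 7.23823 m/s
t = d / v = 57195.7 m / 7.23823 m/s = 7901.89 s
7901.89 s ÷ (0.001 s/ms) = 7.90189×10⁶ ms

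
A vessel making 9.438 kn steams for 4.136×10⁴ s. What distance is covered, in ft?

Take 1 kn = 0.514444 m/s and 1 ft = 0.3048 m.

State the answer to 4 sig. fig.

9.438 kn × 0.514444 → 4.85532 m/s
d = v × t = 4.85532 m/s × 41360 s = 200816 m
200816 m ÷ (0.3048 m/ft) = 658845 ft

6.588×10⁵ ft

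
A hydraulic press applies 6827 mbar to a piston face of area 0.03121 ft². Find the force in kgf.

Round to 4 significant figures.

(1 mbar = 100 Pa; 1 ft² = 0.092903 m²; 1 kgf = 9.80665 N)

201.9 kgf

6827 mbar × 100 = 682700 Pa
0.03121 ft² × 0.092903 = 0.0028995 m²
F = P × A = 682700 Pa × 0.0028995 m² = 1979.49 N
1979.49 N ÷ (9.80665 N/kgf) = 201.852 kgf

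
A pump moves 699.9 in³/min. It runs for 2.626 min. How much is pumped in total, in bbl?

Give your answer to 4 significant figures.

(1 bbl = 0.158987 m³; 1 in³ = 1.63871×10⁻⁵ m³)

0.1894 bbl

699.9 in³/min → 1.91156×10⁻⁴ m³/s
2.626 min → 157.56 s
V = Q × t = 1.91156×10⁻⁴ × 157.56 = 0.0301185 m³
In bbl: 0.0301185 / 0.158987 = 0.18944 bbl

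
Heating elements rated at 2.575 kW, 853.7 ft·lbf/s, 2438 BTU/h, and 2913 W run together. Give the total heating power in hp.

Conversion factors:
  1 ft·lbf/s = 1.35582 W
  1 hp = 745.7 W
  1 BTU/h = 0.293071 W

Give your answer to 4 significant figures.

9.870 hp

2.575 kW × 1000 = 2575 W
853.7 ft·lbf/s × 1.35582 = 1157.46 W
2438 BTU/h × 0.293071 = 714.507 W
2913 W (already W)
Combined: 2575 + 1157.46 + 714.507 + 2913 = 7359.97 W
In hp: 7359.97 / 745.7 = 9.86988 hp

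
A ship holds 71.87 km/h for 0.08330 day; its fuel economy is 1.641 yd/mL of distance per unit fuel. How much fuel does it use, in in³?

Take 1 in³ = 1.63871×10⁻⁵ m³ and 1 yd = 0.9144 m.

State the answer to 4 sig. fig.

5843 in³

71.87 km/h → 19.9639 m/s
0.08330 day → 7197.12 s
d = v × t = 19.9639 × 7197.12 = 143683 m
1.641 yd/mL → 1.50053×10⁶ m/m³
V = d / (distance per unit fuel) = 143683 / 1.50053×10⁶ = 0.0957548 m³
In in³: 0.0957548 / 1.63871×10⁻⁵ = 5843.3 in³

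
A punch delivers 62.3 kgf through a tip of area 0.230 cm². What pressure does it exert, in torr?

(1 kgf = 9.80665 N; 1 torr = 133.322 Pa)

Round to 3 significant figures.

62.3 kgf × 9.80665 = 610.954 N
0.230 cm² × 0.0001 = 2.3×10⁻⁵ m²
P = F / A = 610.954 N / 2.3×10⁻⁵ m² = 2.65632×10⁷ Pa
2.65632×10⁷ Pa ÷ (133.322 Pa/torr) = 199241 torr

1.99×10⁵ torr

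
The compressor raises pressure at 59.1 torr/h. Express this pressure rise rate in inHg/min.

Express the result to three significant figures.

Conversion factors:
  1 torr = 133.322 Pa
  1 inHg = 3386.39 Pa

59.1 torr/h × 133.322 Pa/torr ÷ 3600 s/h = 2.1887 Pa/s
2.1887 Pa/s ÷ 3386.39 Pa/inHg × 60 s/min = 0.0387793 inHg/min

0.0388 inHg/min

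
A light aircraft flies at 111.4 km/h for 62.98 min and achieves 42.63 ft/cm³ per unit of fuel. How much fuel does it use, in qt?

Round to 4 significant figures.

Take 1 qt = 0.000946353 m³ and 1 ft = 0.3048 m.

9.509 qt

111.4 km/h → 30.9444 m/s
62.98 min → 3778.8 s
d = v × t = 30.9444 × 3778.8 = 116933 m
42.63 ft/cm³ → 1.29936×10⁷ m/m³
V = d / (distance per unit fuel) = 116933 / 1.29936×10⁷ = 0.00899928 m³
In qt: 0.00899928 / 0.000946353 = 9.50943 qt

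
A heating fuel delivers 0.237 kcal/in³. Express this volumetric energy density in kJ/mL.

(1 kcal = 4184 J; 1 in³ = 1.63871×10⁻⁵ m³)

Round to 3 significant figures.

0.0605 kJ/mL

0.237 kcal/in³ × 4184 J/kcal ÷ 1.63871×10⁻⁵ m³/in³ = 6.05115×10⁷ J/m³
6.05115×10⁷ J/m³ ÷ 1000 J/kJ × 10⁻⁶ m³/mL = 0.0605115 kJ/mL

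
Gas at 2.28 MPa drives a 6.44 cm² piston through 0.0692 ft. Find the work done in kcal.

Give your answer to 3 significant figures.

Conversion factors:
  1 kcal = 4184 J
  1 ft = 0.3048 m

0.00740 kcal

2.28 MPa → 2.28×10⁶ Pa
6.44 cm² → 6.44×10⁻⁴ m²
F = P × A = 2.28×10⁶ × 6.44×10⁻⁴ = 1468.32 N
0.0692 ft → 0.0210922 m
W = F × d = 1468.32 × 0.0210922 = 30.9701 J
In kcal: 30.9701 / 4184 = 0.00740203 kcal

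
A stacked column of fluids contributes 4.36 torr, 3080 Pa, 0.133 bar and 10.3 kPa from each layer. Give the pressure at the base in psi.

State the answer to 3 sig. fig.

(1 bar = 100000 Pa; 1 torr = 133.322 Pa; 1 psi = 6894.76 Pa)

3.95 psi

4.36 torr × 133.322 = 581.284 Pa
3080 Pa (already Pa)
0.133 bar × 100000 = 13300 Pa
10.3 kPa × 1000 = 10300 Pa
Total: 581.284 + 3080 + 13300 + 10300 = 27261.3 Pa
In psi: 27261.3 / 6894.76 = 3.95392 psi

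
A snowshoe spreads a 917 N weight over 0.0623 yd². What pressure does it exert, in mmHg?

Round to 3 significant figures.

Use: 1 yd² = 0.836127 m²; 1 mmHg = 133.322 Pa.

132 mmHg

0.0623 yd² × 0.836127 = 0.0520907 m²
P = F / A = 917 N / 0.0520907 m² = 17603.9 Pa
17603.9 Pa ÷ (133.322 Pa/mmHg) = 132.04 mmHg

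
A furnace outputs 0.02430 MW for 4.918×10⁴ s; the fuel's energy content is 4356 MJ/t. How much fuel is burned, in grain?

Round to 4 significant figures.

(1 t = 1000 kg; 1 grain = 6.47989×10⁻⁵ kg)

0.02430 MW → 24300 W
E = P × t = 24300 × 49180 = 1.19507×10⁹ J
4356 MJ/t → 4.356×10⁶ J/kg
m = E / e_s = 1.19507×10⁹ / 4.356×10⁶ = 274.35 kg
In grain: 274.35 / 6.47989×10⁻⁵ = 4.23387×10⁶ grain

4.234×10⁶ grain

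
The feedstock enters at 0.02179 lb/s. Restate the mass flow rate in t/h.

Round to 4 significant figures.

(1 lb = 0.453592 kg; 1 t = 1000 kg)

0.02179 lb/s × 0.453592 kg/lb = 0.00988377 kg/s
0.00988377 kg/s ÷ 1000 kg/t × 3600 s/h = 0.0355816 t/h

0.03558 t/h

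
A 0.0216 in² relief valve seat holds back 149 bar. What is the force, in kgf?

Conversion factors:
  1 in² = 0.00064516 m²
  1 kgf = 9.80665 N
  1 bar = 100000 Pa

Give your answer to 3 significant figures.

21.2 kgf

149 bar × 100000 = 1.49×10⁷ Pa
0.0216 in² × 0.00064516 = 1.39355×10⁻⁵ m²
F = P × A = 1.49×10⁷ Pa × 1.39355×10⁻⁵ m² = 207.639 N
207.639 N ÷ (9.80665 N/kgf) = 21.1733 kgf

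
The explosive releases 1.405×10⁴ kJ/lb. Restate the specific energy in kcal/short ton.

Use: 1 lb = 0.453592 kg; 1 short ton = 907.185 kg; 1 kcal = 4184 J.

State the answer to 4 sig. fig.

6.716×10⁶ kcal/short ton

1.405×10⁴ kJ/lb × 1000 J/kJ ÷ 0.453592 kg/lb = 3.0975×10⁷ J/kg
3.0975×10⁷ J/kg ÷ 4184 J/kcal × 907.185 kg/short ton = 6.71607×10⁶ kcal/short ton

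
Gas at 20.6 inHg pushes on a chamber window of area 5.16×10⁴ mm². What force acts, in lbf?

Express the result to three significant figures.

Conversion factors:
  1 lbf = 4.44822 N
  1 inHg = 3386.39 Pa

20.6 inHg × 3386.39 → 69759.6 Pa
5.16×10⁴ mm² × 10⁻⁶ → 0.0516 m²
F = P × A = 69759.6 Pa × 0.0516 m² = 3599.6 N
3599.6 N ÷ (4.44822 N/lbf) = 809.223 lbf

809 lbf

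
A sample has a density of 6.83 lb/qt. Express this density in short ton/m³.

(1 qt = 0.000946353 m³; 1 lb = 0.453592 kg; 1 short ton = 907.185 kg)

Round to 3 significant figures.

3.61 short ton/m³

6.83 lb/qt × 0.453592 kg/lb ÷ 0.000946353 m³/qt = 3273.66 kg/m³
3273.66 kg/m³ ÷ 907.185 kg/short ton = 3.60859 short ton/m³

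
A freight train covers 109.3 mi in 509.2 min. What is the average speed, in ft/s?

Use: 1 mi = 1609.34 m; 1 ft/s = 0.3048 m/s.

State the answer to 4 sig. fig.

18.89 ft/s

109.3 mi × 1609.34 → 175901 m
509.2 min × 60 → 30552 s
v = d / t = 175901 m / 30552 s = 5.75743 m/s
5.75743 m/s ÷ (0.3048 m/s/ft/s) = 18.8892 ft/s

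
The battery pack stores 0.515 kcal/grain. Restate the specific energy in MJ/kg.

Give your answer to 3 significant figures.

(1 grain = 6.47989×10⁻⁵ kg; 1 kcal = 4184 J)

0.515 kcal/grain × 4184 J/kcal ÷ 6.47989×10⁻⁵ kg/grain = 3.3253×10⁷ J/kg
3.3253×10⁷ J/kg ÷ 1000000 J/MJ = 33.253 MJ/kg

33.3 MJ/kg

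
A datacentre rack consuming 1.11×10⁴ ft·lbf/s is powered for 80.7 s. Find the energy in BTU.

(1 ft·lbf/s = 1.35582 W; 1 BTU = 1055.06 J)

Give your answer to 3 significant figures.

1.11×10⁴ ft·lbf/s × 1.35582 → 15049.6 W
E = P × t = 15049.6 W × 80.7 s = 1.2145×10⁶ J
1.2145×10⁶ J ÷ (1055.06 J/BTU) = 1151.12 BTU

1150 BTU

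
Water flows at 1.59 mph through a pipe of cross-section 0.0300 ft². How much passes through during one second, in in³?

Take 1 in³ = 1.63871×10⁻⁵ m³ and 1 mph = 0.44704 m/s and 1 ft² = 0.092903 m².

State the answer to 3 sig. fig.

1.59 mph × 0.44704 → 0.710794 m/s
0.0300 ft² × 0.092903 → 0.00278709 m²
V = v × A × t = 0.710794 m/s × 0.00278709 m² × 1 s = 0.00198105 m³
0.00198105 m³ ÷ (1.63871×10⁻⁵ m³/in³) = 120.891 in³

121 in³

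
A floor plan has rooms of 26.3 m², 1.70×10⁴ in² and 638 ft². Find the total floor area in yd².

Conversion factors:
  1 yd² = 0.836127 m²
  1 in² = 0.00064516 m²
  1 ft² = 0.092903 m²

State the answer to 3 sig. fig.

26.3 m² (already m²)
1.70×10⁴ in² × 0.00064516 = 10.9677 m²
638 ft² × 0.092903 = 59.2721 m²
Sum: 26.3 + 10.9677 + 59.2721 = 96.5398 m²
In yd²: 96.5398 / 0.836127 = 115.461 yd²

115 yd²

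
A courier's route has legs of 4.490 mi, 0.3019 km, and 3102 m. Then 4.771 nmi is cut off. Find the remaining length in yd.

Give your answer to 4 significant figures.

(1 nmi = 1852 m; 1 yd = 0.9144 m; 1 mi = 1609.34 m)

4.490 mi × 1609.34 = 7225.94 m
0.3019 km × 1000 = 301.9 m
3102 m (already m)
4.771 nmi × 1852 = 8835.89 m
Sum: 7225.94 + 301.9 + 3102 − 8835.89 = 1793.95 m
In yd: 1793.95 / 0.9144 = 1961.89 yd

1962 yd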